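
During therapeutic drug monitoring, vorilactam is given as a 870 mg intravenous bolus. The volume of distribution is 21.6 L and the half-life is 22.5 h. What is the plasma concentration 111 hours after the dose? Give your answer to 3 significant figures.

1.32 µg/mL

C₀ = dose / V = 870 / 21.6 = 40.28 µg/mL
k = ln 2 / 22.5 = 0.03081 h⁻¹
C(t) = C₀ e^(−kt) = 40.28 × e^(−0.03081 × 111) = 40.28 × e^(−3.420) = 40.28 × 0.03273 ≈ 1.32 µg/mL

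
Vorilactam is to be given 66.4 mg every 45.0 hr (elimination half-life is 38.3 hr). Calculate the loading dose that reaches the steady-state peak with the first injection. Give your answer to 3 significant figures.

119 mg

k = ln 2 / 38.3 = 0.01810 hr⁻¹
Accumulation ratio R = 1 / (1 − e^(−kτ)) = 1 / (1 − e^(−0.01810×45.0)) = 1 / (1 − 0.4429) = 1.795
Loading dose = maintenance dose × R = 66.4 × 1.795 ≈ 119 mg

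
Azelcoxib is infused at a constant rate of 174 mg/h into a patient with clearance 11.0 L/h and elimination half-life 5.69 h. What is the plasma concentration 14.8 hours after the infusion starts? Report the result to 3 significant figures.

13.2 µg/mL

Css = rate / CL = 174 / 11.0 = 15.82 µg/mL
k = ln 2 / 5.69 = 0.1218 h⁻¹
C(t) = Css (1 − e^(−kt)) = 15.82 × (1 − e^(−1.803)) = 15.82 × 0.8352 ≈ 13.2 µg/mL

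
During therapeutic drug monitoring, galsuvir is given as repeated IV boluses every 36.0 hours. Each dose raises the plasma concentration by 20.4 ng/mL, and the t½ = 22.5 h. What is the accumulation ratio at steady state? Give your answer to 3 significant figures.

1.49

k = ln 2 / 22.5 = 0.03081 h⁻¹
Fraction remaining after one interval: e^(−kτ) = e^(−0.03081 × 36.0) = 0.3299
R = 1 / (1 − 0.3299) = 1 / 0.6701 ≈ 1.49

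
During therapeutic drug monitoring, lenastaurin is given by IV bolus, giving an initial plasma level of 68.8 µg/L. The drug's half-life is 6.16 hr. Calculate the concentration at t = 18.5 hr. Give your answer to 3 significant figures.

8.58 µg/L

k = ln 2 / 6.16 = 0.1125 hr⁻¹
18.5 hr is 3.003 half-lives, so C = 68.8 × (1/2)^3.003 = 68.8 × 0.1247 ≈ 8.58 µg/L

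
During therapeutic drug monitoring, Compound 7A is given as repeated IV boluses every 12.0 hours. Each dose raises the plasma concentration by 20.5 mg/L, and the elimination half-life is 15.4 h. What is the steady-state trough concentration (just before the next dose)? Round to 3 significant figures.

28.6 mg/L

k = ln 2 / 15.4 = 0.04501 h⁻¹
Fraction remaining after one interval: e^(−kτ) = e^(−0.04501 × 12.0) = 0.5827
R = 1 / (1 − 0.5827) = 2.396
Css,max = 20.5 × 2.396 = 49.12 mg/L
Css,min = Css,max × e^(−kτ) = 49.12 × 0.5827 ≈ 28.6 mg/L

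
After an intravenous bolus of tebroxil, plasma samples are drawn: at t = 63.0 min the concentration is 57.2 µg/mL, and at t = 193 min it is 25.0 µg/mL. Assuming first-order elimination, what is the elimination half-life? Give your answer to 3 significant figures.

109 minutes

k = ln(C₁/C₂) / (t₂ − t₁) = ln(57.2/25.0) / (193 − 63.0)
  = 0.8277 / 130.0 = 0.006367 min⁻¹
t½ = ln 2 / k = ln 2 / 0.006367 ≈ 109 minutes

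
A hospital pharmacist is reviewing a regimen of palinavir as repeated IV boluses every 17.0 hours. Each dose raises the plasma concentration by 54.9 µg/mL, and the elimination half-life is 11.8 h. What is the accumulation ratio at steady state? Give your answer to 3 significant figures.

1.58

k = ln 2 / 11.8 = 0.05874 h⁻¹
Fraction remaining after one interval: e^(−kτ) = e^(−0.05874 × 17.0) = 0.3684
R = 1 / (1 − 0.3684) = 1 / 0.6316 ≈ 1.58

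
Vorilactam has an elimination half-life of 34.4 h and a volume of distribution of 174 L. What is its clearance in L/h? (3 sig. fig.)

3.51 L/h

k = ln 2 / t½ = ln 2 / 34.4 = 0.02015 h⁻¹
CL = k · V = 0.02015 × 174 ≈ 3.51 L/h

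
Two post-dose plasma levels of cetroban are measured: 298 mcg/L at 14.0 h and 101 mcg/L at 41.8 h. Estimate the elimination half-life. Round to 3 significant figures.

k = ln(C₁/C₂) / (t₂ − t₁) = ln(298/101) / (41.8 − 14.0)
  = 1.082 / 27.80 = 0.03892 h⁻¹
t½ = ln 2 / k = ln 2 / 0.03892 ≈ 17.8 hours

17.8 hours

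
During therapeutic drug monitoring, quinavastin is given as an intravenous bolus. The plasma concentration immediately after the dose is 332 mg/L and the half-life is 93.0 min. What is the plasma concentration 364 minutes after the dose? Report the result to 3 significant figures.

k = ln 2 / 93.0 = 0.007453 min⁻¹
364 min is 3.914 half-lives, so C = 332 × (1/2)^3.914 = 332 × 0.06634 ≈ 22.0 mg/L

22.0 mg/L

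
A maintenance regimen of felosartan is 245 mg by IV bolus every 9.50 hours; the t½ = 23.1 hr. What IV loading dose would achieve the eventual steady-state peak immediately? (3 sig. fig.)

988 mg

k = ln 2 / 23.1 = 0.03001 hr⁻¹
Accumulation ratio R = 1 / (1 − e^(−kτ)) = 1 / (1 − e^(−0.03001×9.50)) = 1 / (1 − 0.7520) = 4.032
Loading dose = maintenance dose × R = 245 × 4.032 ≈ 988 mg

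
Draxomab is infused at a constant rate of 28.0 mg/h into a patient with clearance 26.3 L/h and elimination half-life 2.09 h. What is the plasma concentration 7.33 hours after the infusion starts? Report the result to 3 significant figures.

Css = rate / CL = 28.0 / 26.3 = 1.065 mg/L
k = ln 2 / 2.09 = 0.3316 h⁻¹
C(t) = Css (1 − e^(−kt)) = 1.065 × (1 − e^(−2.431)) = 1.065 × 0.9121 ≈ 0.971 mg/L

0.971 mg/L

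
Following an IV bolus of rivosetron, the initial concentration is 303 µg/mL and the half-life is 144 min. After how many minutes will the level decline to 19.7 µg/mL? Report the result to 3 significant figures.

k = ln 2 / 144 = 0.004814 min⁻¹
C(t) = C₀ e^(−kt)  ⇒  t = ln(C₀/C) / k
t = ln(303/19.7) / 0.004814 = 2.733 / 0.004814 ≈ 568 minutes

568 minutes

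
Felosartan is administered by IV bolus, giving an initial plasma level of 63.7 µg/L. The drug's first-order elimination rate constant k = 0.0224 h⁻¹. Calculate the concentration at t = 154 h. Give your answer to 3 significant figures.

2.02 µg/L

C(t) = C₀ e^(−kt) = 63.7 × e^(−0.02240 × 154) = 63.7 × e^(−3.450) = 63.7 × 0.03176 ≈ 2.02 µg/L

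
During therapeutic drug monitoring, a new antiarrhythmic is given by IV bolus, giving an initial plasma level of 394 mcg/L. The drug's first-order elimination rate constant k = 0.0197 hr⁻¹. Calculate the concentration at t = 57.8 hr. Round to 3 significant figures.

C(t) = C₀ e^(−kt) = 394 × e^(−0.01970 × 57.8) = 394 × e^(−1.139) = 394 × 0.3202 ≈ 126 mcg/L

126 mcg/L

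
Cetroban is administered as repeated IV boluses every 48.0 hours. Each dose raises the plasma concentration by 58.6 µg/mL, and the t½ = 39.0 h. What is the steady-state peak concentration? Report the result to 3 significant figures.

k = ln 2 / 39.0 = 0.01777 h⁻¹
Fraction remaining after one interval: e^(−kτ) = e^(−0.01777 × 48.0) = 0.4261
R = 1 / (1 − 0.4261) = 1.742
Css,max = 58.6 × 1.742 ≈ 102 µg/mL

102 µg/mL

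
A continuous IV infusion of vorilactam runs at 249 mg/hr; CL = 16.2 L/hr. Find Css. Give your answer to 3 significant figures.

15.4 mg/L

Css = infusion rate / CL = 249 / 16.2 ≈ 15.4 mg/L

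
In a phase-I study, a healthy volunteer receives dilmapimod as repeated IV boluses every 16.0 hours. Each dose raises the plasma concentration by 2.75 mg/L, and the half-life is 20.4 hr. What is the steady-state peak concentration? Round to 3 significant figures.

k = ln 2 / 20.4 = 0.03398 hr⁻¹
Fraction remaining after one interval: e^(−kτ) = e^(−0.03398 × 16.0) = 0.5806
R = 1 / (1 − 0.5806) = 2.385
Css,max = 2.75 × 2.385 ≈ 6.56 mg/L

6.56 mg/L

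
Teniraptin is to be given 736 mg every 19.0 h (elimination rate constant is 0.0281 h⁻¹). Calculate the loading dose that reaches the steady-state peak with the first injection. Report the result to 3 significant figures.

Accumulation ratio R = 1 / (1 − e^(−kτ)) = 1 / (1 − e^(−0.02810×19.0)) = 1 / (1 − 0.5863) = 2.417
Loading dose = maintenance dose × R = 736 × 2.417 ≈ 1780 mg

1780 mg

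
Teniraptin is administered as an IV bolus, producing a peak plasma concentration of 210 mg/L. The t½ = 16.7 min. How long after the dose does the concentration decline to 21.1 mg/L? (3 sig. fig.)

k = ln 2 / 16.7 = 0.04151 min⁻¹
C(t) = C₀ e^(−kt)  ⇒  t = ln(C₀/C) / k
t = ln(210/21.1) / 0.04151 = 2.298 / 0.04151 ≈ 55.4 minutes

55.4 minutes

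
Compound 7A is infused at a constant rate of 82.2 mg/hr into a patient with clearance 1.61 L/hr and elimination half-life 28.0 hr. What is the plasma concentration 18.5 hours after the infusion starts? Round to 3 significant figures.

18.8 mg/L

Css = rate / CL = 82.2 / 1.61 = 51.06 mg/L
k = ln 2 / 28.0 = 0.02476 hr⁻¹
C(t) = Css (1 − e^(−kt)) = 51.06 × (1 − e^(−0.4580)) = 51.06 × 0.3674 ≈ 18.8 mg/L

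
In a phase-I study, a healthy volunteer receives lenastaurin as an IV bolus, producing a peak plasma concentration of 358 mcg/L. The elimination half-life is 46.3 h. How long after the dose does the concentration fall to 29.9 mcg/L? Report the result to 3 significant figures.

166 hours

k = ln 2 / 46.3 = 0.01497 h⁻¹
C(t) = C₀ e^(−kt)  ⇒  t = ln(C₀/C) / k
t = ln(358/29.9) / 0.01497 = 2.483 / 0.01497 ≈ 166 hours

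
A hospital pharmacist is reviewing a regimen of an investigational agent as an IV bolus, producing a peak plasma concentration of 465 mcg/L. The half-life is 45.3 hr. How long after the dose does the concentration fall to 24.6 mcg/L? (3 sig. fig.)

192 hours

k = ln 2 / 45.3 = 0.01530 hr⁻¹
C(t) = C₀ e^(−kt)  ⇒  t = ln(C₀/C) / k
t = ln(465/24.6) / 0.01530 = 2.939 / 0.01530 ≈ 192 hours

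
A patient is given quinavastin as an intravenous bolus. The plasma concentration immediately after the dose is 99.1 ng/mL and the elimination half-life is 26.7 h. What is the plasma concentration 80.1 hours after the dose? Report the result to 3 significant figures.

12.4 ng/mL

k = ln 2 / 26.7 = 0.02596 h⁻¹
80.1 h is 3.000 half-lives, so C = 99.1 × (1/2)^3.000 = 99.1 × 0.1250 ≈ 12.4 ng/mL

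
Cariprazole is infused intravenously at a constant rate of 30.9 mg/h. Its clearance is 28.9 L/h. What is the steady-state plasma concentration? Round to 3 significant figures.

Css = infusion rate / CL = 30.9 / 28.9 ≈ 1.07 mg/L

1.07 mg/L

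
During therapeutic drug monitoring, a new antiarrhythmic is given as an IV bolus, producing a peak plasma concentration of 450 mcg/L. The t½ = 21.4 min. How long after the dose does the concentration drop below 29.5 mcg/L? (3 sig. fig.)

k = ln 2 / 21.4 = 0.03239 min⁻¹
C(t) = C₀ e^(−kt)  ⇒  t = ln(C₀/C) / k
t = ln(450/29.5) / 0.03239 = 2.725 / 0.03239 ≈ 84.1 minutes

84.1 minutes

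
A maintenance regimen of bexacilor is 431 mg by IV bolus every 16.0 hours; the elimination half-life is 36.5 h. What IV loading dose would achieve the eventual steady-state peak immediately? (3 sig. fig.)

k = ln 2 / 36.5 = 0.01899 h⁻¹
Accumulation ratio R = 1 / (1 − e^(−kτ)) = 1 / (1 − e^(−0.01899×16.0)) = 1 / (1 − 0.7380) = 3.816
Loading dose = maintenance dose × R = 431 × 3.816 ≈ 1640 mg

1640 mg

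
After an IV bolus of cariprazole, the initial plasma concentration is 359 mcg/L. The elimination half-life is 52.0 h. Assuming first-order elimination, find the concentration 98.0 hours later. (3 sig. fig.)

97.2 mcg/L

k = ln 2 / 52.0 = 0.01333 h⁻¹
C(t) = C₀ e^(−kt) = 359 × e^(−0.01333 × 98.0) = 359 × e^(−1.306) = 359 × 0.2708 ≈ 97.2 mcg/L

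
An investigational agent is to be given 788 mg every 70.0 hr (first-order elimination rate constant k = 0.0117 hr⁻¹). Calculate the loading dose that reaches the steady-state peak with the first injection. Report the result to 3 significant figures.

1410 mg

Accumulation ratio R = 1 / (1 − e^(−kτ)) = 1 / (1 − e^(−0.01170×70.0)) = 1 / (1 − 0.4409) = 1.789
Loading dose = maintenance dose × R = 788 × 1.789 ≈ 1410 mg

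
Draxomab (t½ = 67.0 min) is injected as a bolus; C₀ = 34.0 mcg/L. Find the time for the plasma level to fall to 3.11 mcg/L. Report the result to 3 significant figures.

k = ln 2 / 67.0 = 0.01035 min⁻¹
C(t) = C₀ e^(−kt)  ⇒  t = ln(C₀/C) / k
t = ln(34.0/3.11) / 0.01035 = 2.392 / 0.01035 ≈ 231 minutes

231 minutes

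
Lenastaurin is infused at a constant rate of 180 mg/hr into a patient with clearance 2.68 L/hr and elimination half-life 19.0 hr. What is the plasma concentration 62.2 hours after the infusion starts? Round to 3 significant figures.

60.2 µg/mL

Css = rate / CL = 180 / 2.68 = 67.16 µg/mL
k = ln 2 / 19.0 = 0.03648 hr⁻¹
C(t) = Css (1 − e^(−kt)) = 67.16 × (1 − e^(−2.269)) = 67.16 × 0.8966 ≈ 60.2 µg/mL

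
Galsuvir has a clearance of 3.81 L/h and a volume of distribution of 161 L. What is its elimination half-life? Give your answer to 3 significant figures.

29.3 hours

k = CL / V = 3.81 / 161 = 0.02366 h⁻¹
t½ = ln 2 / k = ln 2 / 0.02366 ≈ 29.3 hours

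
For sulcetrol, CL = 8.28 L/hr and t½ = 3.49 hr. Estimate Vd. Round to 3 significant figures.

k = ln 2 / t½ = ln 2 / 3.49 = 0.1986 hr⁻¹
V = CL / k = 8.28 / 0.1986 ≈ 41.7 L

41.7 L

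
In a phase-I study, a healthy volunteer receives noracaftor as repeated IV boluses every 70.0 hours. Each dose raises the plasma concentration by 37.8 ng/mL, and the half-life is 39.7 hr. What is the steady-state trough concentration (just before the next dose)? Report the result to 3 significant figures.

k = ln 2 / 39.7 = 0.01746 hr⁻¹
Fraction remaining after one interval: e^(−kτ) = e^(−0.01746 × 70.0) = 0.2946
R = 1 / (1 − 0.2946) = 1.418
Css,max = 37.8 × 1.418 = 53.59 ng/mL
Css,min = Css,max × e^(−kτ) = 53.59 × 0.2946 ≈ 15.8 ng/mL

15.8 ng/mL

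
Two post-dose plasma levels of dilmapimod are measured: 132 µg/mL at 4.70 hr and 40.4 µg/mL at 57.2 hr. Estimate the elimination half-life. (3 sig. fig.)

k = ln(C₁/C₂) / (t₂ − t₁) = ln(132/40.4) / (57.2 − 4.70)
  = 1.184 / 52.50 = 0.02255 hr⁻¹
t½ = ln 2 / k = ln 2 / 0.02255 ≈ 30.7 hours

30.7 hours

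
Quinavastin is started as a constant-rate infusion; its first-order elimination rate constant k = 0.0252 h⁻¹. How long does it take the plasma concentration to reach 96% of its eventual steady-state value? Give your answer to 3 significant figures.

f = 1 − e^(−kt)  ⇒  t = −ln(1 − f) / k
t = −ln(1 − 0.96) / 0.02520 = 3.219 / 0.02520 ≈ 128 hours

128 hours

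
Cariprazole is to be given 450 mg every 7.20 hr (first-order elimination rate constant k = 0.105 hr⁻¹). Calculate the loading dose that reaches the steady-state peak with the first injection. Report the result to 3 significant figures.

Accumulation ratio R = 1 / (1 − e^(−kτ)) = 1 / (1 − e^(−0.1050×7.20)) = 1 / (1 − 0.4695) = 1.885
Loading dose = maintenance dose × R = 450 × 1.885 ≈ 848 mg

848 mg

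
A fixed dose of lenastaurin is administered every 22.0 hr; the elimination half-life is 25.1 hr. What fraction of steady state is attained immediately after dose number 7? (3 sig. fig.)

k = ln 2 / 25.1 = 0.02762 hr⁻¹
f_n = 1 − e^(−nkτ) = 1 − e^(−7 × 0.02762 × 22.0) = 1 − e^(−4.253) = 1 − 0.01422 ≈ 0.986

0.986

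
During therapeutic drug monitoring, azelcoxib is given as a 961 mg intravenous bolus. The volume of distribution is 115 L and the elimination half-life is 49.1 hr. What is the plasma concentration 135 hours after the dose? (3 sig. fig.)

C₀ = dose / V = 961 / 115 = 8.357 µg/mL
k = ln 2 / 49.1 = 0.01412 hr⁻¹
C(t) = C₀ e^(−kt) = 8.357 × e^(−0.01412 × 135) = 8.357 × e^(−1.906) = 8.357 × 0.1487 ≈ 1.24 µg/mL

1.24 µg/mL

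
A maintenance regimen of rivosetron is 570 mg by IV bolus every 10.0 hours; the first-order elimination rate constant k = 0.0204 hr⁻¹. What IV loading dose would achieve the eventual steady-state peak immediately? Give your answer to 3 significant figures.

3090 mg

Accumulation ratio R = 1 / (1 − e^(−kτ)) = 1 / (1 − e^(−0.02040×10.0)) = 1 / (1 − 0.8155) = 5.419
Loading dose = maintenance dose × R = 570 × 5.419 ≈ 3090 mg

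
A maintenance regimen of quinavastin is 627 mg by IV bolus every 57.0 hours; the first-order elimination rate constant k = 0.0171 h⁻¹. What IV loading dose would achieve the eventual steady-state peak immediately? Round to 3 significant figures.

1010 mg

Accumulation ratio R = 1 / (1 − e^(−kτ)) = 1 / (1 − e^(−0.01710×57.0)) = 1 / (1 − 0.3773) = 1.606
Loading dose = maintenance dose × R = 627 × 1.606 ≈ 1010 mg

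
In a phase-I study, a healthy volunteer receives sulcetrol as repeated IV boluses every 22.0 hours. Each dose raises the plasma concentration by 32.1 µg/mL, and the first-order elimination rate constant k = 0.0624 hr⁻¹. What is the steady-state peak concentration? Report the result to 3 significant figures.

43.0 µg/mL

Fraction remaining after one interval: e^(−kτ) = e^(−0.06240 × 22.0) = 0.2534
R = 1 / (1 − 0.2534) = 1.339
Css,max = 32.1 × 1.339 ≈ 43.0 µg/mL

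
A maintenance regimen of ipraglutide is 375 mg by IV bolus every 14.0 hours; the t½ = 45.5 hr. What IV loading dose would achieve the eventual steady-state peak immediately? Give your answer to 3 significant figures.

k = ln 2 / 45.5 = 0.01523 hr⁻¹
Accumulation ratio R = 1 / (1 − e^(−kτ)) = 1 / (1 − e^(−0.01523×14.0)) = 1 / (1 − 0.8079) = 5.207
Loading dose = maintenance dose × R = 375 × 5.207 ≈ 1950 mg

1950 mg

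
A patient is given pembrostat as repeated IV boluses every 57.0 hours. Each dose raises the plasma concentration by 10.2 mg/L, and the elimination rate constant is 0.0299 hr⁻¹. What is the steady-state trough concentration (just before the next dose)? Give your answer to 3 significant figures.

2.27 mg/L

Fraction remaining after one interval: e^(−kτ) = e^(−0.02990 × 57.0) = 0.1819
R = 1 / (1 − 0.1819) = 1.222
Css,max = 10.2 × 1.222 = 12.47 mg/L
Css,min = Css,max × e^(−kτ) = 12.47 × 0.1819 ≈ 2.27 mg/L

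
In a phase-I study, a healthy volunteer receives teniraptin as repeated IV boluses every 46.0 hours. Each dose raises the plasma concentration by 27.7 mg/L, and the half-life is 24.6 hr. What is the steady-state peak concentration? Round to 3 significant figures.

k = ln 2 / 24.6 = 0.02818 hr⁻¹
Fraction remaining after one interval: e^(−kτ) = e^(−0.02818 × 46.0) = 0.2736
R = 1 / (1 − 0.2736) = 1.377
Css,max = 27.7 × 1.377 ≈ 38.1 mg/L

38.1 mg/L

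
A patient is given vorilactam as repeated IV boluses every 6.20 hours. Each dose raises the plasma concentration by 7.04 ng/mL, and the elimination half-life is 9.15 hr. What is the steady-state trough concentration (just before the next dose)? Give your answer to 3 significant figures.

11.7 ng/mL

k = ln 2 / 9.15 = 0.07575 hr⁻¹
Fraction remaining after one interval: e^(−kτ) = e^(−0.07575 × 6.20) = 0.6252
R = 1 / (1 − 0.6252) = 2.668
Css,max = 7.04 × 2.668 = 18.78 ng/mL
Css,min = Css,max × e^(−kτ) = 18.78 × 0.6252 ≈ 11.7 ng/mL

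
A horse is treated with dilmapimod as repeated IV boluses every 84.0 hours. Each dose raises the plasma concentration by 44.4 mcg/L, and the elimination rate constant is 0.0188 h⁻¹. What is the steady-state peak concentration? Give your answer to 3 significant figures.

Fraction remaining after one interval: e^(−kτ) = e^(−0.01880 × 84.0) = 0.2061
R = 1 / (1 − 0.2061) = 1.260
Css,max = 44.4 × 1.260 ≈ 55.9 mcg/L

55.9 mcg/L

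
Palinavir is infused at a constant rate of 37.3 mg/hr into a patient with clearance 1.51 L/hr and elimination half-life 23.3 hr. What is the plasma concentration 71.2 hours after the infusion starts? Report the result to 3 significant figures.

Css = rate / CL = 37.3 / 1.51 = 24.70 µg/mL
k = ln 2 / 23.3 = 0.02975 hr⁻¹
C(t) = Css (1 − e^(−kt)) = 24.70 × (1 − e^(−2.118)) = 24.70 × 0.8797 ≈ 21.7 µg/mL

21.7 µg/mL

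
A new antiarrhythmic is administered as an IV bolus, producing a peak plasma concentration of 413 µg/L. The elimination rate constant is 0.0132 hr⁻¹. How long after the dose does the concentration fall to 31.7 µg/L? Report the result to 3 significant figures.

C(t) = C₀ e^(−kt)  ⇒  t = ln(C₀/C) / k
t = ln(413/31.7) / 0.01320 = 2.567 / 0.01320 ≈ 194 hours

194 hours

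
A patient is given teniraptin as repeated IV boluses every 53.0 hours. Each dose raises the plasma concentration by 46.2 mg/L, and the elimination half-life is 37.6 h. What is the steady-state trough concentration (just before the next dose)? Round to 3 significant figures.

k = ln 2 / 37.6 = 0.01843 h⁻¹
Fraction remaining after one interval: e^(−kτ) = e^(−0.01843 × 53.0) = 0.3764
R = 1 / (1 − 0.3764) = 1.604
Css,max = 46.2 × 1.604 = 74.09 mg/L
Css,min = Css,max × e^(−kτ) = 74.09 × 0.3764 ≈ 27.9 mg/L

27.9 mg/L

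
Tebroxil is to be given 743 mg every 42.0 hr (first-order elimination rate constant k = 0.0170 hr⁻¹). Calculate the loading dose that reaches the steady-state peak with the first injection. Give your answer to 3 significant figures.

1460 mg

Accumulation ratio R = 1 / (1 − e^(−kτ)) = 1 / (1 − e^(−0.01700×42.0)) = 1 / (1 − 0.4897) = 1.960
Loading dose = maintenance dose × R = 743 × 1.960 ≈ 1460 mg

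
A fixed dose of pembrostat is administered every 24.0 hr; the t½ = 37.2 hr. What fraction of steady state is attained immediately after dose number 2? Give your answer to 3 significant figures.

k = ln 2 / 37.2 = 0.01863 hr⁻¹
f_n = 1 − e^(−nkτ) = 1 − e^(−2 × 0.01863 × 24.0) = 1 − e^(−0.8944) = 1 − 0.4089 ≈ 0.591

0.591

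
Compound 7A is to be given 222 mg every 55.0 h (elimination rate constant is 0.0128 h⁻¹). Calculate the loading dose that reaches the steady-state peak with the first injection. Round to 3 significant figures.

Accumulation ratio R = 1 / (1 − e^(−kτ)) = 1 / (1 − e^(−0.01280×55.0)) = 1 / (1 − 0.4946) = 1.979
Loading dose = maintenance dose × R = 222 × 1.979 ≈ 439 mg

439 mg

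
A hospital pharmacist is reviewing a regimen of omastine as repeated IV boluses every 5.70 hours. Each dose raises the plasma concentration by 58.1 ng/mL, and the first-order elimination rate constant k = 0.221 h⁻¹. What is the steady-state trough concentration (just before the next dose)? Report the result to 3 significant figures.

Fraction remaining after one interval: e^(−kτ) = e^(−0.2210 × 5.70) = 0.2837
R = 1 / (1 − 0.2837) = 1.396
Css,max = 58.1 × 1.396 = 81.12 ng/mL
Css,min = Css,max × e^(−kτ) = 81.12 × 0.2837 ≈ 23.0 ng/mL

23.0 ng/mL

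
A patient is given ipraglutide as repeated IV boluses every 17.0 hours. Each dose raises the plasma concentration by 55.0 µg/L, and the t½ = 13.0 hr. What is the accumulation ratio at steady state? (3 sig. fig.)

k = ln 2 / 13.0 = 0.05332 hr⁻¹
Fraction remaining after one interval: e^(−kτ) = e^(−0.05332 × 17.0) = 0.4040
R = 1 / (1 − 0.4040) = 1 / 0.5960 ≈ 1.68

1.68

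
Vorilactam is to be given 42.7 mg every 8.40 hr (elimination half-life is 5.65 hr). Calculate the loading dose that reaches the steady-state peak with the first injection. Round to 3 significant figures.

66.4 mg

k = ln 2 / 5.65 = 0.1227 hr⁻¹
Accumulation ratio R = 1 / (1 − e^(−kτ)) = 1 / (1 − e^(−0.1227×8.40)) = 1 / (1 − 0.3568) = 1.555
Loading dose = maintenance dose × R = 42.7 × 1.555 ≈ 66.4 mg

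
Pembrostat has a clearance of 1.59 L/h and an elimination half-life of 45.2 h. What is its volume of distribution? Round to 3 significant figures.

k = ln 2 / t½ = ln 2 / 45.2 = 0.01534 h⁻¹
V = CL / k = 1.59 / 0.01534 ≈ 104 L

104 L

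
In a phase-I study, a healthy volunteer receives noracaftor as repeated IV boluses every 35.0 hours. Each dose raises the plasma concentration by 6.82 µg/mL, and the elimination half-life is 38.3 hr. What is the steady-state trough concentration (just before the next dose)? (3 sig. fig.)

k = ln 2 / 38.3 = 0.01810 hr⁻¹
Fraction remaining after one interval: e^(−kτ) = e^(−0.01810 × 35.0) = 0.5308
R = 1 / (1 − 0.5308) = 2.131
Css,max = 6.82 × 2.131 = 14.53 µg/mL
Css,min = Css,max × e^(−kτ) = 14.53 × 0.5308 ≈ 7.71 µg/mL

7.71 µg/mL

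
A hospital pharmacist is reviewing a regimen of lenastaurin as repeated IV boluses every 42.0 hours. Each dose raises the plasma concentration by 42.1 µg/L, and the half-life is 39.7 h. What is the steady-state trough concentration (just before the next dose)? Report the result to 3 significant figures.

38.9 µg/L

k = ln 2 / 39.7 = 0.01746 h⁻¹
Fraction remaining after one interval: e^(−kτ) = e^(−0.01746 × 42.0) = 0.4803
R = 1 / (1 − 0.4803) = 1.924
Css,max = 42.1 × 1.924 = 81.01 µg/L
Css,min = Css,max × e^(−kτ) = 81.01 × 0.4803 ≈ 38.9 µg/L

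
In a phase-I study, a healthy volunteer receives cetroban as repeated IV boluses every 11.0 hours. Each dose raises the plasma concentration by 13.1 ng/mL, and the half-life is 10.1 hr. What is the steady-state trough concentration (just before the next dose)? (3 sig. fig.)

k = ln 2 / 10.1 = 0.06863 hr⁻¹
Fraction remaining after one interval: e^(−kτ) = e^(−0.06863 × 11.0) = 0.4701
R = 1 / (1 − 0.4701) = 1.887
Css,max = 13.1 × 1.887 = 24.72 ng/mL
Css,min = Css,max × e^(−kτ) = 24.72 × 0.4701 ≈ 11.6 ng/mL

11.6 ng/mL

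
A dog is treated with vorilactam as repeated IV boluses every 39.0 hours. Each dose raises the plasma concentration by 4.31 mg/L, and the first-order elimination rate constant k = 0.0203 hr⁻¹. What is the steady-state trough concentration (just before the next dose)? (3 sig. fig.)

Fraction remaining after one interval: e^(−kτ) = e^(−0.02030 × 39.0) = 0.4531
R = 1 / (1 − 0.4531) = 1.828
Css,max = 4.31 × 1.828 = 7.880 mg/L
Css,min = Css,max × e^(−kτ) = 7.880 × 0.4531 ≈ 3.57 mg/L

3.57 mg/L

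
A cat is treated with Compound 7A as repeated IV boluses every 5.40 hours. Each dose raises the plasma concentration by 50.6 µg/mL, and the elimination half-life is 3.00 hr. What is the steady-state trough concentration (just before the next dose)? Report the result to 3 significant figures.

20.4 µg/mL

k = ln 2 / 3.00 = 0.2310 hr⁻¹
Fraction remaining after one interval: e^(−kτ) = e^(−0.2310 × 5.40) = 0.2872
R = 1 / (1 − 0.2872) = 1.403
Css,max = 50.6 × 1.403 = 70.99 µg/mL
Css,min = Css,max × e^(−kτ) = 70.99 × 0.2872 ≈ 20.4 µg/mL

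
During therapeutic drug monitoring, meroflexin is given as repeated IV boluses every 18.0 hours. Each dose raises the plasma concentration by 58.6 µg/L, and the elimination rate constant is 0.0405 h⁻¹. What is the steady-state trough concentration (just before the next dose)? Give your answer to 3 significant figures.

54.6 µg/L

Fraction remaining after one interval: e^(−kτ) = e^(−0.04050 × 18.0) = 0.4824
R = 1 / (1 − 0.4824) = 1.932
Css,max = 58.6 × 1.932 = 113.2 µg/L
Css,min = Css,max × e^(−kτ) = 113.2 × 0.4824 ≈ 54.6 µg/L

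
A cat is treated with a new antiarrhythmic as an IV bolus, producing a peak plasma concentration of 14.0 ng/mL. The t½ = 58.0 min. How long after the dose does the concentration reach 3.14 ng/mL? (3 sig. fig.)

125 minutes

k = ln 2 / 58.0 = 0.01195 min⁻¹
C(t) = C₀ e^(−kt)  ⇒  t = ln(C₀/C) / k
t = ln(14.0/3.14) / 0.01195 = 1.495 / 0.01195 ≈ 125 minutes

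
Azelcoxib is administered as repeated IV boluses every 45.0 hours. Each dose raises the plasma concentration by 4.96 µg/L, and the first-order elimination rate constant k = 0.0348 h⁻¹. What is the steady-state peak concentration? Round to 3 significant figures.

Fraction remaining after one interval: e^(−kτ) = e^(−0.03480 × 45.0) = 0.2089
R = 1 / (1 − 0.2089) = 1.264
Css,max = 4.96 × 1.264 ≈ 6.27 µg/L

6.27 µg/L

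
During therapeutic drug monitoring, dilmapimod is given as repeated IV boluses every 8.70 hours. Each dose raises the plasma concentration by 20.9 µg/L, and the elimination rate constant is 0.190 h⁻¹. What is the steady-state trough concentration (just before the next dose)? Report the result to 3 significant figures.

4.95 µg/L

Fraction remaining after one interval: e^(−kτ) = e^(−0.1900 × 8.70) = 0.1915
R = 1 / (1 − 0.1915) = 1.237
Css,max = 20.9 × 1.237 = 25.85 µg/L
Css,min = Css,max × e^(−kτ) = 25.85 × 0.1915 ≈ 4.95 µg/L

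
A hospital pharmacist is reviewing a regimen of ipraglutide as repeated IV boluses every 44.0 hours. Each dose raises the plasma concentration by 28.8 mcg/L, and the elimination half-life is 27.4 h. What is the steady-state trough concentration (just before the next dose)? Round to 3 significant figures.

k = ln 2 / 27.4 = 0.02530 h⁻¹
Fraction remaining after one interval: e^(−kτ) = e^(−0.02530 × 44.0) = 0.3285
R = 1 / (1 − 0.3285) = 1.489
Css,max = 28.8 × 1.489 = 42.89 mcg/L
Css,min = Css,max × e^(−kτ) = 42.89 × 0.3285 ≈ 14.1 mcg/L

14.1 mcg/L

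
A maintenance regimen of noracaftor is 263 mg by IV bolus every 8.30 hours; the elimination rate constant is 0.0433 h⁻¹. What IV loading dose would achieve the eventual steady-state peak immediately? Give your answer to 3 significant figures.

871 mg

Accumulation ratio R = 1 / (1 − e^(−kτ)) = 1 / (1 − e^(−0.04330×8.30)) = 1 / (1 − 0.6981) = 3.312
Loading dose = maintenance dose × R = 263 × 3.312 ≈ 871 mg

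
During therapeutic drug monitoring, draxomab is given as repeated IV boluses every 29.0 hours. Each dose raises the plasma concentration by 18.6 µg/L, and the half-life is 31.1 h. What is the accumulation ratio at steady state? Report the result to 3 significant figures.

2.10

k = ln 2 / 31.1 = 0.02229 h⁻¹
Fraction remaining after one interval: e^(−kτ) = e^(−0.02229 × 29.0) = 0.5240
R = 1 / (1 − 0.5240) = 1 / 0.4760 ≈ 2.10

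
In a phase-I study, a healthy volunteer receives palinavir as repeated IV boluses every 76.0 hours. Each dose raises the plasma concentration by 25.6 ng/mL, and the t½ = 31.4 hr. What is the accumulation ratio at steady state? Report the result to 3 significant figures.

k = ln 2 / 31.4 = 0.02207 hr⁻¹
Fraction remaining after one interval: e^(−kτ) = e^(−0.02207 × 76.0) = 0.1868
R = 1 / (1 − 0.1868) = 1 / 0.8132 ≈ 1.23

1.23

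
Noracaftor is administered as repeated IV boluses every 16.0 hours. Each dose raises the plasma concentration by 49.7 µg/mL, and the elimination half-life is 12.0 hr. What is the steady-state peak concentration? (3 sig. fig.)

k = ln 2 / 12.0 = 0.05776 hr⁻¹
Fraction remaining after one interval: e^(−kτ) = e^(−0.05776 × 16.0) = 0.3969
R = 1 / (1 − 0.3969) = 1.658
Css,max = 49.7 × 1.658 ≈ 82.4 µg/mL

82.4 µg/mL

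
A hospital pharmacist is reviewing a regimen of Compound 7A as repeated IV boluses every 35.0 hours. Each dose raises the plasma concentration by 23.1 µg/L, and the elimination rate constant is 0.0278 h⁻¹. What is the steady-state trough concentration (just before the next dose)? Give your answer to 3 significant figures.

Fraction remaining after one interval: e^(−kτ) = e^(−0.02780 × 35.0) = 0.3779
R = 1 / (1 − 0.3779) = 1.608
Css,max = 23.1 × 1.608 = 37.14 µg/L
Css,min = Css,max × e^(−kτ) = 37.14 × 0.3779 ≈ 14.0 µg/L

14.0 µg/L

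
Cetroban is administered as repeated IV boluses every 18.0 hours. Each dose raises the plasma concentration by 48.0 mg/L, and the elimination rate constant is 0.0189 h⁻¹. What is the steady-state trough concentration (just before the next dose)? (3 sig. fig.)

Fraction remaining after one interval: e^(−kτ) = e^(−0.01890 × 18.0) = 0.7116
R = 1 / (1 − 0.7116) = 3.468
Css,max = 48.0 × 3.468 = 166.5 mg/L
Css,min = Css,max × e^(−kτ) = 166.5 × 0.7116 ≈ 118 mg/L

118 mg/L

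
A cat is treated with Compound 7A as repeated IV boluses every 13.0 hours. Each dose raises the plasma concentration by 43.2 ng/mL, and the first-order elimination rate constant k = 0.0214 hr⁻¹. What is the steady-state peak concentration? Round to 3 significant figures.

178 ng/mL

Fraction remaining after one interval: e^(−kτ) = e^(−0.02140 × 13.0) = 0.7571
R = 1 / (1 − 0.7571) = 4.118
Css,max = 43.2 × 4.118 ≈ 178 ng/mL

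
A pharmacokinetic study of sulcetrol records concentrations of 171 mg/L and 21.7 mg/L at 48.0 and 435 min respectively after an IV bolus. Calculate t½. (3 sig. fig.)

130 minutes

k = ln(C₁/C₂) / (t₂ − t₁) = ln(171/21.7) / (435 − 48.0)
  = 2.064 / 387.0 = 0.005334 min⁻¹
t½ = ln 2 / k = ln 2 / 0.005334 ≈ 130 minutes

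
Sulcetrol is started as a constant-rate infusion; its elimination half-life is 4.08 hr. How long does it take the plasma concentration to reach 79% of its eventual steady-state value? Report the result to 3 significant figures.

9.19 hours

k = ln 2 / 4.08 = 0.1699 hr⁻¹
f = 1 − e^(−kt)  ⇒  t = −ln(1 − f) / k
t = −ln(1 − 0.79) / 0.1699 = 1.561 / 0.1699 ≈ 9.19 hours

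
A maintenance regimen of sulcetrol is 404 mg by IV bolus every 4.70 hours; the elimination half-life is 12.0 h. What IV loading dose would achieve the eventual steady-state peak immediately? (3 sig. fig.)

k = ln 2 / 12.0 = 0.05776 h⁻¹
Accumulation ratio R = 1 / (1 − e^(−kτ)) = 1 / (1 − e^(−0.05776×4.70)) = 1 / (1 − 0.7622) = 4.206
Loading dose = maintenance dose × R = 404 × 4.206 ≈ 1700 mg

1700 mg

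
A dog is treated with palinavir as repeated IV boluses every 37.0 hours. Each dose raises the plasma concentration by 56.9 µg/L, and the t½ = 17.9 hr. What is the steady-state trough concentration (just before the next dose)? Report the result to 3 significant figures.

k = ln 2 / 17.9 = 0.03872 hr⁻¹
Fraction remaining after one interval: e^(−kτ) = e^(−0.03872 × 37.0) = 0.2386
R = 1 / (1 − 0.2386) = 1.313
Css,max = 56.9 × 1.313 = 74.74 µg/L
Css,min = Css,max × e^(−kτ) = 74.74 × 0.2386 ≈ 17.8 µg/L

17.8 µg/L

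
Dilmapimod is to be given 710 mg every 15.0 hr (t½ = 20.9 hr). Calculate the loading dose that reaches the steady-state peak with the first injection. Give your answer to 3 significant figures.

k = ln 2 / 20.9 = 0.03316 hr⁻¹
Accumulation ratio R = 1 / (1 − e^(−kτ)) = 1 / (1 − e^(−0.03316×15.0)) = 1 / (1 − 0.6081) = 2.551
Loading dose = maintenance dose × R = 710 × 2.551 ≈ 1810 mg

1810 mg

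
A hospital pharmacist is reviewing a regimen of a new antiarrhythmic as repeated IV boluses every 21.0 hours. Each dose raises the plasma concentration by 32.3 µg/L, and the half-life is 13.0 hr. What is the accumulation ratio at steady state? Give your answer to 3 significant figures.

1.48

k = ln 2 / 13.0 = 0.05332 hr⁻¹
Fraction remaining after one interval: e^(−kτ) = e^(−0.05332 × 21.0) = 0.3264
R = 1 / (1 − 0.3264) = 1 / 0.6736 ≈ 1.48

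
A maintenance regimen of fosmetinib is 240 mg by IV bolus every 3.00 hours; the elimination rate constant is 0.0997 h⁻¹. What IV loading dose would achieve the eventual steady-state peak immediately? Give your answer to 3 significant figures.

Accumulation ratio R = 1 / (1 − e^(−kτ)) = 1 / (1 − e^(−0.09970×3.00)) = 1 / (1 − 0.7415) = 3.868
Loading dose = maintenance dose × R = 240 × 3.868 ≈ 928 mg

928 mg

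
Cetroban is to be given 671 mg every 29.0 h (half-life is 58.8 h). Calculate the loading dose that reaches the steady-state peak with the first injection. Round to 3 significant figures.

2320 mg

k = ln 2 / 58.8 = 0.01179 h⁻¹
Accumulation ratio R = 1 / (1 − e^(−kτ)) = 1 / (1 − e^(−0.01179×29.0)) = 1 / (1 − 0.7104) = 3.454
Loading dose = maintenance dose × R = 671 × 3.454 ≈ 2320 mg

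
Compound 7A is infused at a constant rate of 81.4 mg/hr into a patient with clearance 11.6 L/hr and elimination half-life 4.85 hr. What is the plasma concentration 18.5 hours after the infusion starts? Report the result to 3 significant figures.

6.52 µg/mL

Css = rate / CL = 81.4 / 11.6 = 7.017 µg/mL
k = ln 2 / 4.85 = 0.1429 hr⁻¹
C(t) = Css (1 − e^(−kt)) = 7.017 × (1 − e^(−2.644)) = 7.017 × 0.9289 ≈ 6.52 µg/mL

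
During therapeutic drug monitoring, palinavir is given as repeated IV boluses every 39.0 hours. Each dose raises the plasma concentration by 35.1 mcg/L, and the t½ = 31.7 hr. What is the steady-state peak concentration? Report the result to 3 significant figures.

61.2 mcg/L

k = ln 2 / 31.7 = 0.02187 hr⁻¹
Fraction remaining after one interval: e^(−kτ) = e^(−0.02187 × 39.0) = 0.4262
R = 1 / (1 − 0.4262) = 1.743
Css,max = 35.1 × 1.743 ≈ 61.2 mcg/L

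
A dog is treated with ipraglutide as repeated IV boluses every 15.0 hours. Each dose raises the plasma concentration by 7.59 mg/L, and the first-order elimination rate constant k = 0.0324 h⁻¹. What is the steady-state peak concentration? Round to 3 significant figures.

19.7 mg/L

Fraction remaining after one interval: e^(−kτ) = e^(−0.03240 × 15.0) = 0.6151
R = 1 / (1 − 0.6151) = 2.598
Css,max = 7.59 × 2.598 ≈ 19.7 mg/L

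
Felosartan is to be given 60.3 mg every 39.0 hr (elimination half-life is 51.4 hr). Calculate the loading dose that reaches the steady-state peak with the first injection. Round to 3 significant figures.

k = ln 2 / 51.4 = 0.01349 hr⁻¹
Accumulation ratio R = 1 / (1 − e^(−kτ)) = 1 / (1 − e^(−0.01349×39.0)) = 1 / (1 − 0.5910) = 2.445
Loading dose = maintenance dose × R = 60.3 × 2.445 ≈ 147 mg

147 mg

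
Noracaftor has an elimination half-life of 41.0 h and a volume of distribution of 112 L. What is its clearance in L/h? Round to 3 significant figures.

k = ln 2 / t½ = ln 2 / 41.0 = 0.01691 h⁻¹
CL = k · V = 0.01691 × 112 ≈ 1.89 L/h

1.89 L/h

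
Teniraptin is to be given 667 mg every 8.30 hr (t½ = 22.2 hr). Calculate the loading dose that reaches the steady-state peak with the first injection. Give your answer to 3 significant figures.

k = ln 2 / 22.2 = 0.03122 hr⁻¹
Accumulation ratio R = 1 / (1 − e^(−kτ)) = 1 / (1 − e^(−0.03122×8.30)) = 1 / (1 − 0.7717) = 4.380
Loading dose = maintenance dose × R = 667 × 4.380 ≈ 2920 mg

2920 mg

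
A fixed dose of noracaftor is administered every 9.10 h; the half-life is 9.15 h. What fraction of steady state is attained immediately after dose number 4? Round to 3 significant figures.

0.937

k = ln 2 / 9.15 = 0.07575 h⁻¹
f_n = 1 − e^(−nkτ) = 1 − e^(−4 × 0.07575 × 9.10) = 1 − e^(−2.757) = 1 − 0.06345 ≈ 0.937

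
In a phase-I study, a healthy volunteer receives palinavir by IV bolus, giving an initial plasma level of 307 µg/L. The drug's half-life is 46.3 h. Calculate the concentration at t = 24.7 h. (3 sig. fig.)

212 µg/L

k = ln 2 / 46.3 = 0.01497 h⁻¹
C(t) = C₀ e^(−kt) = 307 × e^(−0.01497 × 24.7) = 307 × e^(−0.3698) = 307 × 0.6909 ≈ 212 µg/L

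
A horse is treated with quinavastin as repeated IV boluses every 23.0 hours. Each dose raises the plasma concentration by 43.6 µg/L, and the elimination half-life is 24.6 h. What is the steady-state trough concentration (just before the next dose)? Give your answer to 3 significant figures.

47.8 µg/L

k = ln 2 / 24.6 = 0.02818 h⁻¹
Fraction remaining after one interval: e^(−kτ) = e^(−0.02818 × 23.0) = 0.5231
R = 1 / (1 − 0.5231) = 2.097
Css,max = 43.6 × 2.097 = 91.42 µg/L
Css,min = Css,max × e^(−kτ) = 91.42 × 0.5231 ≈ 47.8 µg/L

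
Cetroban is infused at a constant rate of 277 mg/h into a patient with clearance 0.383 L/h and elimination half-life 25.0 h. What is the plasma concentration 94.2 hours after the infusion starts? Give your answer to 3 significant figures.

670 mg/L

Css = rate / CL = 277 / 0.383 = 723.2 mg/L
k = ln 2 / 25.0 = 0.02773 h⁻¹
C(t) = Css (1 − e^(−kt)) = 723.2 × (1 − e^(−2.612)) = 723.2 × 0.9266 ≈ 670 mg/L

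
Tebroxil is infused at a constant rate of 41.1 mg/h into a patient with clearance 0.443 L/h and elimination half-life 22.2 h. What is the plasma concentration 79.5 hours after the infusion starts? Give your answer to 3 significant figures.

Css = rate / CL = 41.1 / 0.443 = 92.78 mg/L
k = ln 2 / 22.2 = 0.03122 h⁻¹
C(t) = Css (1 − e^(−kt)) = 92.78 × (1 − e^(−2.482)) = 92.78 × 0.9164 ≈ 85.0 mg/L

85.0 mg/L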